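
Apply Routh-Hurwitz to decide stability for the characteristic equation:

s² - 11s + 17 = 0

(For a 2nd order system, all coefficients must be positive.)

Coefficients: 1, -11, 17. b=-11 not positive, so system is unstable.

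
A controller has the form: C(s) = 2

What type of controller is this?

This is a Proportional (P) controller.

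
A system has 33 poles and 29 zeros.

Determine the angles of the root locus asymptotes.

n - m = 33 - 29 = 4. Angles: θk = (2k + 1)·180°/4 = 45°, 135°, 225°, 315°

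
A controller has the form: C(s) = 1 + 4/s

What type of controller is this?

This is a Proportional-Integral (PI) controller.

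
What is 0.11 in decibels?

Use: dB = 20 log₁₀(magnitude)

dB = 20 log₁₀(0.11) = -19.2 dB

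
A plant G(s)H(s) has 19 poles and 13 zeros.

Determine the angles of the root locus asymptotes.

n - m = 19 - 13 = 6. Angles: θk = (2k + 1)·180°/6 = 30°, 90°, 150°, 210°, 270°, 330°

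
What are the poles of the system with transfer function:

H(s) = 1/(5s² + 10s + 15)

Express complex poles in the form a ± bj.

Discriminant = 10² - 4×5×15 = 100 - 300 = -200 < 0, so the poles are a complex conjugate pair s = (-10 ± j√200)/(2×5). Real part = -10/(2×5) = -10/10 = -1; imaginary part = ±√200/(2×5) ≈ 1.4142. Poles: s = -1 ± 1.4142j.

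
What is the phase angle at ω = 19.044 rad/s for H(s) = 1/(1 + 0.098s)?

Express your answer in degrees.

Phase = -arctan(ωτ) = -arctan(19.044 × 0.098) = -61.8°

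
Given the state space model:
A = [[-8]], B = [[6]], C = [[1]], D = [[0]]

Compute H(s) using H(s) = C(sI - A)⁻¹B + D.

(sI - A)⁻¹ = 1/(s + 8). H(s) = 1 × 6/(s + 8) + 0 = 6/(s + 8).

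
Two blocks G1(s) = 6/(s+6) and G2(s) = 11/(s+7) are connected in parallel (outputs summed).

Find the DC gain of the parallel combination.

Parallel: G_eq = G1 + G2. DC gain = G1(0) + G2(0) = 6/6 + 11/7 = 1 + 1.5714 = 2.5714.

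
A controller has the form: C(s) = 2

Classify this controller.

This is a Proportional (P) controller.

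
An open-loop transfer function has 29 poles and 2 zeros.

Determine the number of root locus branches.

Root locus has n branches where n = number of poles = 29.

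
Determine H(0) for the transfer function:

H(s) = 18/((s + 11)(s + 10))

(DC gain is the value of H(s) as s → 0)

DC gain = H(0) = 18/(11 × 10) = 18/110 = 0.1636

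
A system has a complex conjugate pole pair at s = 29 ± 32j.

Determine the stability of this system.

Real part of poles is 29 (> 0, right half-plane). Unstable.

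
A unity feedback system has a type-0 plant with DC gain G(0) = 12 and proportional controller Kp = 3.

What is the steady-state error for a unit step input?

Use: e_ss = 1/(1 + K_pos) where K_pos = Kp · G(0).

K_pos = Kp · G(0) = 3 × 12 = 36. e_ss = 1/(1 + 36) = 0.0270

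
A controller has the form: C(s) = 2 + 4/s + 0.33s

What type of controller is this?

This is a Proportional-Integral-Derivative (PID) controller.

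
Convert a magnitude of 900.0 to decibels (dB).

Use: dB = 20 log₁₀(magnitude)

dB = 20 log₁₀(900.0) = 59.1 dB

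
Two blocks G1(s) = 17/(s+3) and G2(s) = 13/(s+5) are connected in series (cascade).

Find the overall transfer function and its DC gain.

Series: multiply transfer functions. G_eq = 17/(s+3) × 13/(s+5) = 221/((s+3)(s+5)). DC gain = 221/(3×5) = 14.7333.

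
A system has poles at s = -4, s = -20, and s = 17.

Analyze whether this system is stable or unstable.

Pole(s) at s = 17 are not in the left half-plane. System is unstable.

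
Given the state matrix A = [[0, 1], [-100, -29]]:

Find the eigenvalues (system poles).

det(A - λI) = λ² - (-29)λ + 100 = (λ - (-25))(λ - (-4)). Eigenvalues: -25, -4.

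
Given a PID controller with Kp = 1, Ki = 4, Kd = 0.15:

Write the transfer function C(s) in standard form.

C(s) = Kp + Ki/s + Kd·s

Substituting values: C(s) = 1 + 4/s + 0.15s = (0.15s² + s + 4)/s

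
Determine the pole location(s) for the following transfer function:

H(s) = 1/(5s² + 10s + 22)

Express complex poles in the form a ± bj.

Discriminant = 10² - 4×5×22 = 100 - 440 = -340 < 0, so the poles are a complex conjugate pair s = (-10 ± j√340)/(2×5). Real part = -10/(2×5) = -10/10 = -1; imaginary part = ±√340/(2×5) ≈ 1.8439. Poles: s = -1 ± 1.8439j.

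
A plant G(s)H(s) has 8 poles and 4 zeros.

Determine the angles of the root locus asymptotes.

n - m = 8 - 4 = 4. Angles: θk = (2k + 1)·180°/4 = 45°, 135°, 225°, 315°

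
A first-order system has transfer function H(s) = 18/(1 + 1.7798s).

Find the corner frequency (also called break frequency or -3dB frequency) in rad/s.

Corner frequency = 1/τ = 1/1.7798 = 0.562 rad/s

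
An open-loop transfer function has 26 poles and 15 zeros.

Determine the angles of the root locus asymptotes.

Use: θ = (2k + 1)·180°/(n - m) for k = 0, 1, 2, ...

n - m = 26 - 15 = 11. Angles: θk = (2k + 1)·180°/11 = 16.36°, 49.09°, 81.82°, 114.55°, 147.27°, 180°, 212.73°, 245.45°, 278.18°, 310.91°, 343.64°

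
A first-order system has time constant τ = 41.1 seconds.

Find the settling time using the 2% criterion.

For first-order system, 2% settling time ≈ 4τ = 4 × 41.1 = 164.4 s.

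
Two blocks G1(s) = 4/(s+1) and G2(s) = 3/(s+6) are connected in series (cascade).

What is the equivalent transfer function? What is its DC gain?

Series: multiply transfer functions. G_eq = 4/(s+1) × 3/(s+6) = 12/((s+1)(s+6)). DC gain = 12/(1×6) = 2.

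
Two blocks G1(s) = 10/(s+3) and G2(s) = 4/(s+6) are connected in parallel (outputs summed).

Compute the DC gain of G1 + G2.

Parallel: G_eq = G1 + G2. DC gain = G1(0) + G2(0) = 10/3 + 4/6 = 3.3333 + 0.6667 = 4.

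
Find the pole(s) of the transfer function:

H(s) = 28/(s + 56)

Pole is where denominator = 0: s + 56 = 0, so s = -56.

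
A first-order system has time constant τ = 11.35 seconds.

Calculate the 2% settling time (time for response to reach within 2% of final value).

For first-order system, 2% settling time ≈ 4τ = 4 × 11.35 = 45.4 s.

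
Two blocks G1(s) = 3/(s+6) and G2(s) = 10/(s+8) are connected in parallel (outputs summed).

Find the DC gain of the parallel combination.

Parallel: G_eq = G1 + G2. DC gain = G1(0) + G2(0) = 3/6 + 10/8 = 0.5 + 1.25 = 1.75.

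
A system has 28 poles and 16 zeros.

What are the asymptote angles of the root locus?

n - m = 28 - 16 = 12. Angles: θk = (2k + 1)·180°/12 = 15°, 45°, 75°, 105°, 135°, 165°, 195°, 225°, 255°, 285°, 315°, 345°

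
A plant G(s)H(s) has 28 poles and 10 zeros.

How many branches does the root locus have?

Root locus has n branches where n = number of poles = 28.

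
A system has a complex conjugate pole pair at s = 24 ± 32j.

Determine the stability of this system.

Real part of poles is 24 (> 0, right half-plane). Unstable.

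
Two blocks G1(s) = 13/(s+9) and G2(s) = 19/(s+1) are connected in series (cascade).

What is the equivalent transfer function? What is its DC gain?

Series: multiply transfer functions. G_eq = 13/(s+9) × 19/(s+1) = 247/((s+9)(s+1)). DC gain = 247/(9×1) = 27.4444.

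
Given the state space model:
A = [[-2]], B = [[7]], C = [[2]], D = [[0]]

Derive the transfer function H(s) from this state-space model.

(sI - A)⁻¹ = 1/(s + 2). H(s) = 2 × 7/(s + 2) + 0 = 14/(s + 2).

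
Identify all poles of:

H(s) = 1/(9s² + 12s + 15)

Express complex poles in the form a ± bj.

Discriminant = 12² - 4×9×15 = 144 - 540 = -396 < 0, so the poles are a complex conjugate pair s = (-12 ± j√396)/(2×9). Real part = -12/(2×9) = -12/18 ≈ -0.6667; imaginary part = ±√396/(2×9) ≈ 1.1055. Poles: s = -0.6667 ± 1.1055j.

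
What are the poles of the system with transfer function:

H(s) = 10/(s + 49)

Pole is where denominator = 0: s + 49 = 0, so s = -49.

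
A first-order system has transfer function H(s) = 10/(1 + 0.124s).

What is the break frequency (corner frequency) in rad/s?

Corner frequency = 1/τ = 1/0.124 = 8.065 rad/s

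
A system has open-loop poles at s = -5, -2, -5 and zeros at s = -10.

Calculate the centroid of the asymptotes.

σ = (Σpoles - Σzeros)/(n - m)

σ = (Σpoles - Σzeros)/(n - m) = (-12 - (-10))/(3 - 1) = -2/2 = -1.0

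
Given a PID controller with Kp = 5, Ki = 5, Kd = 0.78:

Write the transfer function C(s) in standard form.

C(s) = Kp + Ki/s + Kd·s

Substituting values: C(s) = 5 + 5/s + 0.78s = (0.78s² + 5s + 5)/s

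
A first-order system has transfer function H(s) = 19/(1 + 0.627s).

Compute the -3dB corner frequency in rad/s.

Corner frequency = 1/τ = 1/0.627 = 1.595 rad/s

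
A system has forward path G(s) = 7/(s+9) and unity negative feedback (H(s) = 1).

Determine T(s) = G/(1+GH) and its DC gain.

T(s) = G/(1+GH) = [7/(s+9)] / [1 + 7/(s+9)] = 7/(s+9+7) = 7/(s+16). DC gain = 7/16 = 0.4375.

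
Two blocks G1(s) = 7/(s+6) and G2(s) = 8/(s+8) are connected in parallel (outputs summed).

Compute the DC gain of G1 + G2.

Parallel: G_eq = G1 + G2. DC gain = G1(0) + G2(0) = 7/6 + 8/8 = 1.1667 + 1 = 2.1667.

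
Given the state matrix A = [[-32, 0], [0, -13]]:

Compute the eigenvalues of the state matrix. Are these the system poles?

For diagonal matrix, eigenvalues are diagonal entries: λ₁ = -32, λ₂ = -13. Eigenvalues of A = system poles.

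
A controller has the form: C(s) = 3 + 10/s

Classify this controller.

This is a Proportional-Integral (PI) controller.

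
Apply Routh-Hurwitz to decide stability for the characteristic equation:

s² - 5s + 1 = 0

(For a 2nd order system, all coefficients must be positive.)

Coefficients: 1, -5, 1. b=-5 not positive, so system is unstable.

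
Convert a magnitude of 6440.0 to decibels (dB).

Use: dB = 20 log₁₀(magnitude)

dB = 20 log₁₀(6440.0) = 76.2 dB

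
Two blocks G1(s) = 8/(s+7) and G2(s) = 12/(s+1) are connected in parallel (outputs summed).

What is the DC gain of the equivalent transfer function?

Parallel: G_eq = G1 + G2. DC gain = G1(0) + G2(0) = 8/7 + 12/1 = 1.1429 + 12 = 13.1429.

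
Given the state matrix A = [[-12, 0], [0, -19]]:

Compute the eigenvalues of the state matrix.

For diagonal matrix, eigenvalues are diagonal entries: λ₁ = -12, λ₂ = -19.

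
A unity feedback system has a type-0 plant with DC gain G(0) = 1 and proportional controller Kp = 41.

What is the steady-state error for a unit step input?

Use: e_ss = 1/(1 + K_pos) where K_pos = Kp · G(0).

K_pos = Kp · G(0) = 41 × 1 = 41. e_ss = 1/(1 + 41) = 0.0238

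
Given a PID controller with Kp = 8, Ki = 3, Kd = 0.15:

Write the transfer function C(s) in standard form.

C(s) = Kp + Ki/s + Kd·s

Substituting values: C(s) = 8 + 3/s + 0.15s = (0.15s² + 8s + 3)/s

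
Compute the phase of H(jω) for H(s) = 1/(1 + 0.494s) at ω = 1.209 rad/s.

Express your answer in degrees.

Phase = -arctan(ωτ) = -arctan(1.209 × 0.494) = -30.8°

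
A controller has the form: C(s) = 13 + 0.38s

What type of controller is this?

This is a Proportional-Derivative (PD) controller.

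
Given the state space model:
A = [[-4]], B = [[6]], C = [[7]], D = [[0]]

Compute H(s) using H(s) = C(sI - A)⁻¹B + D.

(sI - A)⁻¹ = 1/(s + 4). H(s) = 7 × 6/(s + 4) + 0 = 42/(s + 4).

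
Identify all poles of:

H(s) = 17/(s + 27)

Pole is where denominator = 0: s + 27 = 0, so s = -27.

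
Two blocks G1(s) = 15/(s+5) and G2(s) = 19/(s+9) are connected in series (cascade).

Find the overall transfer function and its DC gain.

Series: multiply transfer functions. G_eq = 15/(s+5) × 19/(s+9) = 285/((s+5)(s+9)). DC gain = 285/(5×9) = 6.3333.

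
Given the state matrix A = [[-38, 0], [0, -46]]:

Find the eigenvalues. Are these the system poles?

For diagonal matrix, eigenvalues are diagonal entries: λ₁ = -38, λ₂ = -46. Eigenvalues of A = system poles.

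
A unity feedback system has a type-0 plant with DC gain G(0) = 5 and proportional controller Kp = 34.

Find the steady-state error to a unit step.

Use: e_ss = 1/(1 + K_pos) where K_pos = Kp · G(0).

K_pos = Kp · G(0) = 34 × 5 = 170. e_ss = 1/(1 + 170) = 0.0058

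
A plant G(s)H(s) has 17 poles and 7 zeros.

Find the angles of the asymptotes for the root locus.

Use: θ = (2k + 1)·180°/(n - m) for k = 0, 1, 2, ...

n - m = 17 - 7 = 10. Angles: θk = (2k + 1)·180°/10 = 18°, 54°, 90°, 126°, 162°, 198°, 234°, 270°, 306°, 342°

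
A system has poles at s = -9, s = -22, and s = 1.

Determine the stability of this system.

Pole(s) at s = 1 are not in the left half-plane. System is unstable.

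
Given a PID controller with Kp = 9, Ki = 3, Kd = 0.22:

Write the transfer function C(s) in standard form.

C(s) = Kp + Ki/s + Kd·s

Substituting values: C(s) = 9 + 3/s + 0.22s = (0.22s² + 9s + 3)/s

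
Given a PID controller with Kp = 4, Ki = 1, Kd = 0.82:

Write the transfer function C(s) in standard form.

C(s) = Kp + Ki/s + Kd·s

Substituting values: C(s) = 4 + 1/s + 0.82s = (0.82s² + 4s + 1)/s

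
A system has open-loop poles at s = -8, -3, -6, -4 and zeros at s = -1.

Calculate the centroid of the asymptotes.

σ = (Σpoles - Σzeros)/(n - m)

σ = (Σpoles - Σzeros)/(n - m) = (-21 - (-1))/(4 - 1) = -20/3 = -6.67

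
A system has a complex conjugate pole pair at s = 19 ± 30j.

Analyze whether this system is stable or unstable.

Real part of poles is 19 (> 0, right half-plane). Unstable.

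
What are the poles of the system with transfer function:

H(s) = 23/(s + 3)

Pole is where denominator = 0: s + 3 = 0, so s = -3.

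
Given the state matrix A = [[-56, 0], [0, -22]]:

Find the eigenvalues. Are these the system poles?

For diagonal matrix, eigenvalues are diagonal entries: λ₁ = -56, λ₂ = -22. Eigenvalues of A = system poles.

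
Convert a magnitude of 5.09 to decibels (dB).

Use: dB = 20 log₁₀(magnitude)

dB = 20 log₁₀(5.09) = 14.1 dB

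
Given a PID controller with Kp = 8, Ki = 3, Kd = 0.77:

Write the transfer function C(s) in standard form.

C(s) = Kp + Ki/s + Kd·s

Substituting values: C(s) = 8 + 3/s + 0.77s = (0.77s² + 8s + 3)/s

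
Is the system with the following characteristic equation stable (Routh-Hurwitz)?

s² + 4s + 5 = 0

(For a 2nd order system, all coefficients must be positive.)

Coefficients: 1, 4, 5. All positive, so system is stable.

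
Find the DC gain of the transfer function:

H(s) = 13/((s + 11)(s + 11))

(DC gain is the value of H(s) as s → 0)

DC gain = H(0) = 13/(11 × 11) = 13/121 = 0.1074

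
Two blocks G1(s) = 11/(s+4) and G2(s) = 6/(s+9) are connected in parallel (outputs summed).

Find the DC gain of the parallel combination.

Parallel: G_eq = G1 + G2. DC gain = G1(0) + G2(0) = 11/4 + 6/9 = 2.75 + 0.6667 = 3.4167.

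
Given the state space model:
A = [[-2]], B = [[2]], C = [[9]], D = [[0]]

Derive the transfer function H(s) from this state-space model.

(sI - A)⁻¹ = 1/(s + 2). H(s) = 9 × 2/(s + 2) + 0 = 18/(s + 2).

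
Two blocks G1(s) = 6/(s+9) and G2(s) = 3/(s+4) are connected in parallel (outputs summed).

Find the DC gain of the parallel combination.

Parallel: G_eq = G1 + G2. DC gain = G1(0) + G2(0) = 6/9 + 3/4 = 0.6667 + 0.75 = 1.4167.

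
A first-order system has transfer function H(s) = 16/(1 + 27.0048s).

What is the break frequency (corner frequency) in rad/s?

Corner frequency = 1/τ = 1/27.0048 = 0.037 rad/s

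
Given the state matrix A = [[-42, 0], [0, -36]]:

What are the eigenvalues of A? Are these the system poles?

For diagonal matrix, eigenvalues are diagonal entries: λ₁ = -42, λ₂ = -36. Eigenvalues of A = system poles.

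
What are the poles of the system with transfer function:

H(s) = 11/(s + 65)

Pole is where denominator = 0: s + 65 = 0, so s = -65.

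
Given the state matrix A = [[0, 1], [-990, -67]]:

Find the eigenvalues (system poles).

det(A - λI) = λ² - (-67)λ + 990 = (λ - (-45))(λ - (-22)). Eigenvalues: -45, -22.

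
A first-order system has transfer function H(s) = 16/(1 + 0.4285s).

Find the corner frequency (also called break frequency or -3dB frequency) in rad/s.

Corner frequency = 1/τ = 1/0.4285 = 2.334 rad/s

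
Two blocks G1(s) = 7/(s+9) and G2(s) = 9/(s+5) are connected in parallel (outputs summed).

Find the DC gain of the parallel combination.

Parallel: G_eq = G1 + G2. DC gain = G1(0) + G2(0) = 7/9 + 9/5 = 0.7778 + 1.8 = 2.5778.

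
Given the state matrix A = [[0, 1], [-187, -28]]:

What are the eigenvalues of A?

det(A - λI) = λ² - (-28)λ + 187 = (λ - (-11))(λ - (-17)). Eigenvalues: -11, -17.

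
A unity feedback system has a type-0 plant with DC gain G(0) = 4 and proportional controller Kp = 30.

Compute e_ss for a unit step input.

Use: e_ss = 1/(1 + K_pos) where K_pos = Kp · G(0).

K_pos = Kp · G(0) = 30 × 4 = 120. e_ss = 1/(1 + 120) = 0.0083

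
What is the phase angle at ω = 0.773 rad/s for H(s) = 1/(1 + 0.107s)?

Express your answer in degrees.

Phase = -arctan(ωτ) = -arctan(0.773 × 0.107) = -4.7°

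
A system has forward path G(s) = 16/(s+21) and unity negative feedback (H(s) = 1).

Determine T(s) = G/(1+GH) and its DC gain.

T(s) = G/(1+GH) = [16/(s+21)] / [1 + 16/(s+21)] = 16/(s+21+16) = 16/(s+37). DC gain = 16/37 = 0.4324.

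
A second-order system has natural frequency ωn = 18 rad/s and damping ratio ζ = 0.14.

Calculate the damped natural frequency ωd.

ωd = ωn√(1 - ζ²) = 18√(1 - 0.14²) = 17.82 rad/s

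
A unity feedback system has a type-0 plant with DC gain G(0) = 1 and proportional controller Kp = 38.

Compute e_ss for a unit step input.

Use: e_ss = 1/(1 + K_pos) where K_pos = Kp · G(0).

K_pos = Kp · G(0) = 38 × 1 = 38. e_ss = 1/(1 + 38) = 0.0256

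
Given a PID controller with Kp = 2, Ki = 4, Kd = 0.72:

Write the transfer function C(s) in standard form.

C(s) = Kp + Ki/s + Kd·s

Substituting values: C(s) = 2 + 4/s + 0.72s = (0.72s² + 2s + 4)/s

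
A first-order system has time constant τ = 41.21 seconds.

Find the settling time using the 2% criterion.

For first-order system, 2% settling time ≈ 4τ = 4 × 41.21 = 164.84 s.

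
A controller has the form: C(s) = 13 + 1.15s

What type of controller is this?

This is a Proportional-Derivative (PD) controller.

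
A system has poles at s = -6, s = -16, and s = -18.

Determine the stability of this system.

All poles are in the left half-plane. System is stable.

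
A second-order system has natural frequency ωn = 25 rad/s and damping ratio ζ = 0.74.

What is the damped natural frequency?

ωd = ωn√(1 - ζ²) = 25√(1 - 0.74²) = 16.82 rad/s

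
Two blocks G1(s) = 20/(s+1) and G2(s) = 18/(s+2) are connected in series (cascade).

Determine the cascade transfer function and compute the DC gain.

Series: multiply transfer functions. G_eq = 20/(s+1) × 18/(s+2) = 360/((s+1)(s+2)). DC gain = 360/(1×2) = 180.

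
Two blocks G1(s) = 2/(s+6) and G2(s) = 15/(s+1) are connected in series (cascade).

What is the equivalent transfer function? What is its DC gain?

Series: multiply transfer functions. G_eq = 2/(s+6) × 15/(s+1) = 30/((s+6)(s+1)). DC gain = 30/(6×1) = 5.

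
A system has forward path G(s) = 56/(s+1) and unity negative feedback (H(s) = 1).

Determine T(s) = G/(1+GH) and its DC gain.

T(s) = G/(1+GH) = [56/(s+1)] / [1 + 56/(s+1)] = 56/(s+1+56) = 56/(s+57). DC gain = 56/57 = 0.9825.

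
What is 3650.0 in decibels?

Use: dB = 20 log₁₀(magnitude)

dB = 20 log₁₀(3650.0) = 71.2 dB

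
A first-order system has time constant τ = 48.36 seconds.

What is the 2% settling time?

For first-order system, 2% settling time ≈ 4τ = 4 × 48.36 = 193.44 s.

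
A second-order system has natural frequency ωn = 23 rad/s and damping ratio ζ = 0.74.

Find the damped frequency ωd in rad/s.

ωd = ωn√(1 - ζ²) = 23√(1 - 0.74²) = 15.47 rad/s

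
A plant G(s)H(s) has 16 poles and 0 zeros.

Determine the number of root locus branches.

Root locus has n branches where n = number of poles = 16.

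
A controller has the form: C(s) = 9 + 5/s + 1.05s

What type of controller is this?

This is a Proportional-Integral-Derivative (PID) controller.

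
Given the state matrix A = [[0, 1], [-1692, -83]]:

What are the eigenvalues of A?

det(A - λI) = λ² - (-83)λ + 1692 = (λ - (-36))(λ - (-47)). Eigenvalues: -36, -47.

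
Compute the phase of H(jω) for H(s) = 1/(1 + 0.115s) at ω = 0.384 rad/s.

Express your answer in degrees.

Phase = -arctan(ωτ) = -arctan(0.384 × 0.115) = -2.5°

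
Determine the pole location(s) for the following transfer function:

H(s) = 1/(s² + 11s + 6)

Discriminant = 11² - 4×1×6 = 121 - 24 = 97 > 0, so two distinct real poles. Using quadratic formula: s = (-11 ± √97)/(2×1) = (-11 ± √97)/2, with √97 ≈ 9.8489. s₁ ≈ -0.5756, s₂ ≈ -10.4244. Poles: s₁ = -0.5756, s₂ = -10.4244.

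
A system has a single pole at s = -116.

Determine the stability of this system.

Pole at s = -116 is in the left half-plane. Stable.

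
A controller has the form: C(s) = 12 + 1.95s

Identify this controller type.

This is a Proportional-Derivative (PD) controller.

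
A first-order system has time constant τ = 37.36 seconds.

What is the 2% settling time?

For first-order system, 2% settling time ≈ 4τ = 4 × 37.36 = 149.44 s.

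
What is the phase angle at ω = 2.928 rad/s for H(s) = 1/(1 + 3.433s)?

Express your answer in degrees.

Phase = -arctan(ωτ) = -arctan(2.928 × 3.433) = -84.3°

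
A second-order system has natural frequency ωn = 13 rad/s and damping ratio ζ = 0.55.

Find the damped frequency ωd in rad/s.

ωd = ωn√(1 - ζ²) = 13√(1 - 0.55²) = 10.86 rad/s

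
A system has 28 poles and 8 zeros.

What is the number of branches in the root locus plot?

Root locus has n branches where n = number of poles = 28.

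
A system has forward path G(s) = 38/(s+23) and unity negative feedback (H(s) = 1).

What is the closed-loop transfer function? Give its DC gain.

T(s) = G/(1+GH) = [38/(s+23)] / [1 + 38/(s+23)] = 38/(s+23+38) = 38/(s+61). DC gain = 38/61 = 0.6230.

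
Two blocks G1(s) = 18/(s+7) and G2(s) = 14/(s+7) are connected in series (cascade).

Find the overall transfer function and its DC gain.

Series: multiply transfer functions. G_eq = 18/(s+7) × 14/(s+7) = 252/((s+7)(s+7)). DC gain = 252/(7×7) = 5.1429.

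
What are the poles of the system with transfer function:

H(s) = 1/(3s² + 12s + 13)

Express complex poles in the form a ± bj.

Discriminant = 12² - 4×3×13 = 144 - 156 = -12 < 0, so the poles are a complex conjugate pair s = (-12 ± j√12)/(2×3). Real part = -12/(2×3) = -12/6 = -2; imaginary part = ±√12/(2×3) ≈ 0.5774. Poles: s = -2 ± 0.5774j.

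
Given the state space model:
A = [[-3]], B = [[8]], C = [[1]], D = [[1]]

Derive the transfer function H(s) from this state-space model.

(sI - A)⁻¹ = 1/(s + 3). H(s) = 1×8/(s + 3) + 1 = (s + 11)/(s + 3).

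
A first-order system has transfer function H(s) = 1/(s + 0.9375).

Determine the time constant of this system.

For H(s) = 1/(s + 1/τ), the pole is at -1/τ = -0.9375, so τ = 1/0.9375 = 1.0667 s.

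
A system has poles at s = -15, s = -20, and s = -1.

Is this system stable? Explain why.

All poles are in the left half-plane. System is stable.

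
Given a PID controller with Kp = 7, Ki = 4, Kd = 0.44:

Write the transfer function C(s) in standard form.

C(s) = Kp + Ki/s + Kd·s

Substituting values: C(s) = 7 + 4/s + 0.44s = (0.44s² + 7s + 4)/s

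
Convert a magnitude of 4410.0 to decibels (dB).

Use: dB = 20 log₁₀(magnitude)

dB = 20 log₁₀(4410.0) = 72.9 dB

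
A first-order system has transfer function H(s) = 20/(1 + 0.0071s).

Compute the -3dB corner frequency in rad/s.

Corner frequency = 1/τ = 1/0.0071 = 140.845 rad/s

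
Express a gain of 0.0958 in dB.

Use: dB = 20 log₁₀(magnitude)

dB = 20 log₁₀(0.0958) = -20.4 dB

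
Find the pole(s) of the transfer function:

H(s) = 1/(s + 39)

Pole is where denominator = 0: s + 39 = 0, so s = -39.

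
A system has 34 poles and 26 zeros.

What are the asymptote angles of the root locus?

n - m = 34 - 26 = 8. Angles: θk = (2k + 1)·180°/8 = 22.5°, 67.5°, 112.5°, 157.5°, 202.5°, 247.5°, 292.5°, 337.5°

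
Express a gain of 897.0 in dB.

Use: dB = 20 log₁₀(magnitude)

dB = 20 log₁₀(897.0) = 59.1 dB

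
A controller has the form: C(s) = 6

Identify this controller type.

This is a Proportional (P) controller.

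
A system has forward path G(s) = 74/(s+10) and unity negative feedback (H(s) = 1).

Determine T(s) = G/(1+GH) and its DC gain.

T(s) = G/(1+GH) = [74/(s+10)] / [1 + 74/(s+10)] = 74/(s+10+74) = 74/(s+84). DC gain = 74/84 = 0.8810.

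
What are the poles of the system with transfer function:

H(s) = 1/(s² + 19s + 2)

Discriminant = 19² - 4×1×2 = 361 - 8 = 353 > 0, so two distinct real poles. Using quadratic formula: s = (-19 ± √353)/(2×1) = (-19 ± √353)/2, with √353 ≈ 18.7883. s₁ ≈ -0.1059, s₂ ≈ -18.8941. Poles: s₁ = -0.1059, s₂ = -18.8941.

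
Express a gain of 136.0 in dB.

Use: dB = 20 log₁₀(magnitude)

dB = 20 log₁₀(136.0) = 42.7 dB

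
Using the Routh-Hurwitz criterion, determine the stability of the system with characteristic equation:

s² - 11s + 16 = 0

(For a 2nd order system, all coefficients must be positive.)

Coefficients: 1, -11, 16. b=-11 not positive, so system is unstable.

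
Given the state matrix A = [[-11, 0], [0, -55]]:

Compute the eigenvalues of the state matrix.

For diagonal matrix, eigenvalues are diagonal entries: λ₁ = -11, λ₂ = -55.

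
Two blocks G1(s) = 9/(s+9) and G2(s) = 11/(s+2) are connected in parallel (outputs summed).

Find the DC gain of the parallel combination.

Parallel: G_eq = G1 + G2. DC gain = G1(0) + G2(0) = 9/9 + 11/2 = 1 + 5.5 = 6.5.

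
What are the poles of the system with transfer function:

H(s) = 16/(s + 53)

Pole is where denominator = 0: s + 53 = 0, so s = -53.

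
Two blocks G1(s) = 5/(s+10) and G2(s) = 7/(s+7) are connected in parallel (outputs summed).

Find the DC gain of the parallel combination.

Parallel: G_eq = G1 + G2. DC gain = G1(0) + G2(0) = 5/10 + 7/7 = 0.5 + 1 = 1.5.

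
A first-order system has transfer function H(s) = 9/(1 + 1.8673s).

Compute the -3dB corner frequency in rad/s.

Corner frequency = 1/τ = 1/1.8673 = 0.536 rad/s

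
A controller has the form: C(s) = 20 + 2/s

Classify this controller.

This is a Proportional-Integral (PI) controller.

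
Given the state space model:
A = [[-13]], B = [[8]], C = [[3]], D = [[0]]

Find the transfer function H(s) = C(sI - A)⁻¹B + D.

(sI - A)⁻¹ = 1/(s + 13). H(s) = 3 × 8/(s + 13) + 0 = 24/(s + 13).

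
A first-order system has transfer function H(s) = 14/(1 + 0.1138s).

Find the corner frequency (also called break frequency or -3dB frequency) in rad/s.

Corner frequency = 1/τ = 1/0.1138 = 8.787 rad/s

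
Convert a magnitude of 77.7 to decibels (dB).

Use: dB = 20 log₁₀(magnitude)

dB = 20 log₁₀(77.7) = 37.8 dB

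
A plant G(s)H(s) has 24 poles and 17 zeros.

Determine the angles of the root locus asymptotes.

n - m = 24 - 17 = 7. Angles: θk = (2k + 1)·180°/7 = 25.71°, 77.14°, 128.57°, 180°, 231.43°, 282.86°, 334.29°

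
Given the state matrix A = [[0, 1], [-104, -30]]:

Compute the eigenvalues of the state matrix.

det(A - λI) = λ² - (-30)λ + 104 = (λ - (-26))(λ - (-4)). Eigenvalues: -26, -4.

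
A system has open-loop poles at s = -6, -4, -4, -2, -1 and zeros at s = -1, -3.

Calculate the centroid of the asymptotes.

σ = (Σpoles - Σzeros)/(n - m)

σ = (Σpoles - Σzeros)/(n - m) = (-17 - (-4))/(5 - 2) = -13/3 = -4.33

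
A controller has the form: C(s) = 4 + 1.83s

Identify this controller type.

This is a Proportional-Derivative (PD) controller.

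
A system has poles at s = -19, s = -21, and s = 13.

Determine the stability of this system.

Pole(s) at s = 13 are not in the left half-plane. System is unstable.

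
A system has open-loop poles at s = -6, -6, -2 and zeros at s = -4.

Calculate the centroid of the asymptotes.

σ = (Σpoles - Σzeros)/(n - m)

σ = (Σpoles - Σzeros)/(n - m) = (-14 - (-4))/(3 - 1) = -10/2 = -5.0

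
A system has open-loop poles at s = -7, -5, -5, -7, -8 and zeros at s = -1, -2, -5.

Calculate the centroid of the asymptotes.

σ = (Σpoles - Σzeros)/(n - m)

σ = (Σpoles - Σzeros)/(n - m) = (-32 - (-8))/(5 - 3) = -24/2 = -12.0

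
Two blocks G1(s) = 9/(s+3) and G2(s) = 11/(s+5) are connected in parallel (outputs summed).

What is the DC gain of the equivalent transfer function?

Parallel: G_eq = G1 + G2. DC gain = G1(0) + G2(0) = 9/3 + 11/5 = 3 + 2.2 = 5.2.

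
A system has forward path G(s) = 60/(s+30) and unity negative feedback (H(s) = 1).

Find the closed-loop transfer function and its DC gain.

T(s) = G/(1+GH) = [60/(s+30)] / [1 + 60/(s+30)] = 60/(s+30+60) = 60/(s+90). DC gain = 60/90 = 0.6667.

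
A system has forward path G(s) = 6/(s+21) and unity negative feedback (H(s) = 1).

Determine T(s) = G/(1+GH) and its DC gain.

T(s) = G/(1+GH) = [6/(s+21)] / [1 + 6/(s+21)] = 6/(s+21+6) = 6/(s+27). DC gain = 6/27 = 0.2222.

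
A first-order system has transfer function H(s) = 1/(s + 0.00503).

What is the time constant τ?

For H(s) = 1/(s + 1/τ), the pole is at -1/τ = -0.00503, so τ = 1/0.00503 = 198.8 s.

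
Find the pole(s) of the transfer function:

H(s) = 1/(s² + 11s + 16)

Discriminant = 11² - 4×1×16 = 121 - 64 = 57 > 0, so two distinct real poles. Using quadratic formula: s = (-11 ± √57)/(2×1) = (-11 ± √57)/2, with √57 ≈ 7.5498. s₁ ≈ -1.7251, s₂ ≈ -9.2749. Poles: s₁ = -1.7251, s₂ = -9.2749.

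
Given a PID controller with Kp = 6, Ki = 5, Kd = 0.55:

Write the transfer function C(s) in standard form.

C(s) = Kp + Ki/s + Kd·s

Substituting values: C(s) = 6 + 5/s + 0.55s = (0.55s² + 6s + 5)/s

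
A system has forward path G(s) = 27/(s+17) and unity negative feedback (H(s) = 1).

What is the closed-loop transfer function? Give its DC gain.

T(s) = G/(1+GH) = [27/(s+17)] / [1 + 27/(s+17)] = 27/(s+17+27) = 27/(s+44). DC gain = 27/44 = 0.6136.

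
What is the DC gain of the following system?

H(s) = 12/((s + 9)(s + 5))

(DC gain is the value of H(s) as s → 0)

DC gain = H(0) = 12/(9 × 5) = 12/45 = 0.2667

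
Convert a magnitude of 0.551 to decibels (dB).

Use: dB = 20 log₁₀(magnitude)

dB = 20 log₁₀(0.551) = -5.2 dB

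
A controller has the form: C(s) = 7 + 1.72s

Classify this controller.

This is a Proportional-Derivative (PD) controller.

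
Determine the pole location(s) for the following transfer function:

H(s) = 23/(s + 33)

Pole is where denominator = 0: s + 33 = 0, so s = -33.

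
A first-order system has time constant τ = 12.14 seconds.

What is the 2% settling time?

For first-order system, 2% settling time ≈ 4τ = 4 × 12.14 = 48.56 s.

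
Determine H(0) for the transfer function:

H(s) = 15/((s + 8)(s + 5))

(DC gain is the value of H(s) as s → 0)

DC gain = H(0) = 15/(8 × 5) = 15/40 = 0.375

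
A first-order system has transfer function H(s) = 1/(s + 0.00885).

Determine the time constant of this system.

For H(s) = 1/(s + 1/τ), the pole is at -1/τ = -0.00885, so τ = 1/0.00885 = 113 s.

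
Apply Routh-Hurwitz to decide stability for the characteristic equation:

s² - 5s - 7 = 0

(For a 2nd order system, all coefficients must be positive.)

Coefficients: 1, -5, -7. b=-5, c=-7 not positive, so system is unstable.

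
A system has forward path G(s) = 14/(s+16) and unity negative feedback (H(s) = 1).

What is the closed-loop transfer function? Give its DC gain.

T(s) = G/(1+GH) = [14/(s+16)] / [1 + 14/(s+16)] = 14/(s+16+14) = 14/(s+30). DC gain = 14/30 = 0.4667.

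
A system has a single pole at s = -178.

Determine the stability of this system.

Pole at s = -178 is in the left half-plane. Stable.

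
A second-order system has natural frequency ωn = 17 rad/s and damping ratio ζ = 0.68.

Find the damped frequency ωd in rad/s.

ωd = ωn√(1 - ζ²) = 17√(1 - 0.68²) = 12.46 rad/s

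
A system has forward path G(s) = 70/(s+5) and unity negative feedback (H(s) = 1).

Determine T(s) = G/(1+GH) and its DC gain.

T(s) = G/(1+GH) = [70/(s+5)] / [1 + 70/(s+5)] = 70/(s+5+70) = 70/(s+75). DC gain = 70/75 = 0.9333.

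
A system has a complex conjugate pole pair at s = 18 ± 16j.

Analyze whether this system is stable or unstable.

Real part of poles is 18 (> 0, right half-plane). Unstable.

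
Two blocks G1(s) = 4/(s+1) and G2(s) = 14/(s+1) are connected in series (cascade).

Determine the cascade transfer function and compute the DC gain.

Series: multiply transfer functions. G_eq = 4/(s+1) × 14/(s+1) = 56/((s+1)(s+1)). DC gain = 56/(1×1) = 56.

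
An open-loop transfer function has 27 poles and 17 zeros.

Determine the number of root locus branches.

Root locus has n branches where n = number of poles = 27.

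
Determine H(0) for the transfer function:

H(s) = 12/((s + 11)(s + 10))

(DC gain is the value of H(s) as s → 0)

DC gain = H(0) = 12/(11 × 10) = 12/110 = 0.1091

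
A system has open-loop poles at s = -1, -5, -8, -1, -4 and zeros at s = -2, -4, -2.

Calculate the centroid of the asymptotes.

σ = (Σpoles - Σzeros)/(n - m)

σ = (Σpoles - Σzeros)/(n - m) = (-19 - (-8))/(5 - 3) = -11/2 = -5.5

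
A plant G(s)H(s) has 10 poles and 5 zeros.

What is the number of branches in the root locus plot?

Root locus has n branches where n = number of poles = 10.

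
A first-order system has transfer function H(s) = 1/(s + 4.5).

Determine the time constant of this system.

For H(s) = 1/(s + 1/τ), the pole is at -1/τ = -4.5, so τ = 1/4.5 = 0.2222 s.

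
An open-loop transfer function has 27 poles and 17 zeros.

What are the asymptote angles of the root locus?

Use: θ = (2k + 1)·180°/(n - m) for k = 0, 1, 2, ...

n - m = 27 - 17 = 10. Angles: θk = (2k + 1)·180°/10 = 18°, 54°, 90°, 126°, 162°, 198°, 234°, 270°, 306°, 342°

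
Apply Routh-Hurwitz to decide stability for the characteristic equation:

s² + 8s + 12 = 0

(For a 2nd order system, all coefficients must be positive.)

Coefficients: 1, 8, 12. All positive, so system is stable.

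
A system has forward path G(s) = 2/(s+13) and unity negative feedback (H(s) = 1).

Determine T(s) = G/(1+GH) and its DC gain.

T(s) = G/(1+GH) = [2/(s+13)] / [1 + 2/(s+13)] = 2/(s+13+2) = 2/(s+15). DC gain = 2/15 = 0.1333.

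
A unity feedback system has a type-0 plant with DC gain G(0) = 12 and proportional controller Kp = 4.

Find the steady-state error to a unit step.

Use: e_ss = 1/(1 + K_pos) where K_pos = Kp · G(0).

K_pos = Kp · G(0) = 4 × 12 = 48. e_ss = 1/(1 + 48) = 0.0204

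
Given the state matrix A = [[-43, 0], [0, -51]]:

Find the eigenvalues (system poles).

For diagonal matrix, eigenvalues are diagonal entries: λ₁ = -43, λ₂ = -51.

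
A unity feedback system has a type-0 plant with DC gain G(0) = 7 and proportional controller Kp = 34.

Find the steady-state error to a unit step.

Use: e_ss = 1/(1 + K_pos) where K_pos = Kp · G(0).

K_pos = Kp · G(0) = 34 × 7 = 238. e_ss = 1/(1 + 238) = 0.0042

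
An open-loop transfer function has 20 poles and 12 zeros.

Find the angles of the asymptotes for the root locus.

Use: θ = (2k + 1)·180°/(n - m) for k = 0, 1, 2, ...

n - m = 20 - 12 = 8. Angles: θk = (2k + 1)·180°/8 = 22.5°, 67.5°, 112.5°, 157.5°, 202.5°, 247.5°, 292.5°, 337.5°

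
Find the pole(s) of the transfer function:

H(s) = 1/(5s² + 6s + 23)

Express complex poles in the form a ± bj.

Discriminant = 6² - 4×5×23 = 36 - 460 = -424 < 0, so the poles are a complex conjugate pair s = (-6 ± j√424)/(2×5). Real part = -6/(2×5) = -6/10 = -0.6; imaginary part = ±√424/(2×5) ≈ 2.0591. Poles: s = -0.6 ± 2.0591j.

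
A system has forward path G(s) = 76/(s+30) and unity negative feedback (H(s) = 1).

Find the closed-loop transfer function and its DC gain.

T(s) = G/(1+GH) = [76/(s+30)] / [1 + 76/(s+30)] = 76/(s+30+76) = 76/(s+106). DC gain = 76/106 = 0.7170.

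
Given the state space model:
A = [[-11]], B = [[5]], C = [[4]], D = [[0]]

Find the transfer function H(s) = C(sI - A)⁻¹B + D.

(sI - A)⁻¹ = 1/(s + 11). H(s) = 4 × 5/(s + 11) + 0 = 20/(s + 11).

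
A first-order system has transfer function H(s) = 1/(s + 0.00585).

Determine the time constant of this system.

For H(s) = 1/(s + 1/τ), the pole is at -1/τ = -0.00585, so τ = 1/0.00585 = 170.9 s.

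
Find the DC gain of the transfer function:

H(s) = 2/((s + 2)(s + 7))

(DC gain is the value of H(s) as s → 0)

DC gain = H(0) = 2/(2 × 7) = 2/14 = 0.1429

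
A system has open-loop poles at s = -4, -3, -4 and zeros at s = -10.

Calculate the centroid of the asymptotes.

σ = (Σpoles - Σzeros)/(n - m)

σ = (Σpoles - Σzeros)/(n - m) = (-11 - (-10))/(3 - 1) = -1/2 = -0.5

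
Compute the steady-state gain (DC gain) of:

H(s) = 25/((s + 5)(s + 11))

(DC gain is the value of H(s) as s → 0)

DC gain = H(0) = 25/(5 × 11) = 25/55 = 0.4545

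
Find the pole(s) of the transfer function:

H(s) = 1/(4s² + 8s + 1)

Discriminant = 8² - 4×4×1 = 64 - 16 = 48 > 0, so two distinct real poles. Using quadratic formula: s = (-8 ± √48)/(2×4) = (-8 ± √48)/8, with √48 ≈ 6.9282. s₁ ≈ -0.1340, s₂ ≈ -1.8660. Poles: s₁ = -0.1340, s₂ = -1.8660.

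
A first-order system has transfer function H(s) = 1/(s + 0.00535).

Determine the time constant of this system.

For H(s) = 1/(s + 1/τ), the pole is at -1/τ = -0.00535, so τ = 1/0.00535 = 186.9 s.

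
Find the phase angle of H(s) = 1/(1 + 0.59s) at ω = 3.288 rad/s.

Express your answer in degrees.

Phase = -arctan(ωτ) = -arctan(3.288 × 0.59) = -62.7°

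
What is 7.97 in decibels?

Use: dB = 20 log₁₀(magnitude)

dB = 20 log₁₀(7.97) = 18.0 dB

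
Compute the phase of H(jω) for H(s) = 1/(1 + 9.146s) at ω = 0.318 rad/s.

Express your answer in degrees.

Phase = -arctan(ωτ) = -arctan(0.318 × 9.146) = -71.0°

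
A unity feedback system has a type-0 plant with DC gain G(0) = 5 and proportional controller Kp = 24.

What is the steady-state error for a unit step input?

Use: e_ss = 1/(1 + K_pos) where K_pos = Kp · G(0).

K_pos = Kp · G(0) = 24 × 5 = 120. e_ss = 1/(1 + 120) = 0.0083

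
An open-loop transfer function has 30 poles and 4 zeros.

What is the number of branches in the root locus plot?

Root locus has n branches where n = number of poles = 30.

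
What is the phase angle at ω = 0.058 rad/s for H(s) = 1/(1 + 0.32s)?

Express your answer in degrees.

Phase = -arctan(ωτ) = -arctan(0.058 × 0.32) = -1.1°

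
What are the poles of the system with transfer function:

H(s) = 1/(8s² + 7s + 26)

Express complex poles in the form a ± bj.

Discriminant = 7² - 4×8×26 = 49 - 832 = -783 < 0, so the poles are a complex conjugate pair s = (-7 ± j√783)/(2×8). Real part = -7/(2×8) = -7/16 = -0.4375; imaginary part = ±√783/(2×8) ≈ 1.7489. Poles: s = -0.4375 ± 1.7489j.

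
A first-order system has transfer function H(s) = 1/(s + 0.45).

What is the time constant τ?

For H(s) = 1/(s + 1/τ), the pole is at -1/τ = -0.45, so τ = 1/0.45 = 2.2222 s.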